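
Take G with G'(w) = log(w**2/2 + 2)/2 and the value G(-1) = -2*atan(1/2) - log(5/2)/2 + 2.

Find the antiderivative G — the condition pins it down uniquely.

A candidate passes only if d/dw[G] lands on the given G'(w) exactly.
A general antiderivative is w*log(w**2/2 + 2)/2 - w + 2*atan(w/2) + C.
The condition gives C = -2*atan(1/2) - log(5/2)/2 + 2 - (-2*atan(1/2) - log(5/2)/2 + 1) = 1.
So G(w) = w*log(w**2/2 + 2)/2 - w + 2*atan(w/2) + 1.
Check: d/dw[w*log(w**2/2 + 2)/2 - w + 2*atan(w/2) + 1] = log(w**2/2 + 2)/2 = G'(w).

G(w) = w*log(w**2/2 + 2)/2 - w + 2*atan(w/2) + 1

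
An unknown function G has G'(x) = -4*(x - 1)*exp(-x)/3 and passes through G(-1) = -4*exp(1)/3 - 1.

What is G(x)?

G'(x) has the shape u'v + uv' for u = 4*x/3 and v = exp(-x) — it is the derivative of the product u*v.
A general antiderivative is 4*x*exp(-x)/3 + C.
The condition gives C = -4*exp(1)/3 - 1 - (-4*exp(1)/3) = -1.
So G(x) = 4*x*exp(-x)/3 - 1.
Check: d/dx[4*x*exp(-x)/3 - 1] = (4 - 4*x)*exp(-x)/3, which equals G'(x).

G(x) = 4*x*exp(-x)/3 - 1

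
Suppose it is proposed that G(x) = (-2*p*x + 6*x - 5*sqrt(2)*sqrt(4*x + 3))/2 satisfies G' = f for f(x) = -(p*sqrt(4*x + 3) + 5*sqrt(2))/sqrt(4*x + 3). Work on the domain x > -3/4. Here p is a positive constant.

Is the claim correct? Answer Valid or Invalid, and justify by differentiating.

Invalid: d/dx[G] - f = 3, which is not 0.

d/dx[G] = (-p*sqrt(4*x + 3) + 3*sqrt(4*x + 3) - 5*sqrt(2))/sqrt(4*x + 3)
d/dx[G] - f(x) = 3 != 0.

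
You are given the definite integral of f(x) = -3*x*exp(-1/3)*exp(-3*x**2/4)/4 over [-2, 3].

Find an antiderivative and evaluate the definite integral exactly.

Antiderivative: F(x) = exp(-3*x**2/4 - 1/3)/2; value = -exp(-10/3)/2 + exp(-85/12)/2

f matches the chain-rule pattern g'(h)*h' with inner function h(x) = -3*x**2/4 - 1/3; substituting u = h(x) collapses the integral.
F(x) = exp(-3*x**2/4 - 1/3)/2 is an antiderivative of f.
Check: d/dx[exp(-3*x**2/4 - 1/3)/2] = -3*x*exp(-1/3)*exp(-3*x**2/4)/4 = f(x).
F(3) = exp(-85/12)/2; F(-2) = exp(-10/3)/2.
Integral = F(3) - F(-2) = -exp(-10/3)/2 + exp(-85/12)/2.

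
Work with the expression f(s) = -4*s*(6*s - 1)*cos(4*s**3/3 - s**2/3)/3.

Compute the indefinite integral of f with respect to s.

F(s) = -2*sin(4*s**3/3 - s**2/3) + C

The substitution u = 4*s**3/3 - s**2/3 works: f is exactly (dF/du)*(du/ds) for that inner function.
Check: d/ds[-2*sin(4*s**3/3 - s**2/3)] = -8*s**2*cos(4*s**3/3 - s**2/3) + 4*s*cos(4*s**3/3 - s**2/3)/3, which equals f(s).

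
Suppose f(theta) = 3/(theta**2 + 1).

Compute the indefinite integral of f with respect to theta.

Since d/dtheta undoes antidifferentiation here, F'(theta) = f(theta) is required of F(theta).
Check: d/dtheta[3*atan(theta)] = 3/(theta**2 + 1) = f(theta).

F(theta) = 3*atan(theta) + C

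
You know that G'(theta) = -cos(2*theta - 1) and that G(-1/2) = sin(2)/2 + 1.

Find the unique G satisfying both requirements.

G(theta) = -(sin(2*theta - 1) - 2)/2

For G(theta) to be correct, d/dtheta[G] must agree with the stated G'(theta) identically.
A general antiderivative is -sin(2*theta - 1)/2 + C.
The condition gives C = sin(2)/2 + 1 - (sin(2)/2) = 1.
So G(theta) = -(sin(2*theta - 1) - 2)/2.
Check: d/dtheta[-(sin(2*theta - 1) - 2)/2] = -cos(2*theta - 1) = G'(theta).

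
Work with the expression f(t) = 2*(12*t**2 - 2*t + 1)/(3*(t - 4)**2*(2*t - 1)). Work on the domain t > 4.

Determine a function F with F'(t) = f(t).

The denominator factors as 3*(t - 4)**2*(2*t - 1); partial fractions split f into directly integrable pieces: 8/(49*(2*t - 1)) + 192/(49*(t - 4)) + 370/(21*(t - 4)**2).
Check: d/dt[(576*t*log(t - 4) + 12*t*log(t - 1/2) - 2304*log(t - 4) - 48*log(t - 1/2) - 2590)/(147*t - 588)] = (24*t**2 - 4*t + 2)/(6*t**3 - 51*t**2 + 120*t - 48), which equals f(t).

An antiderivative is F(t) = (576*t*log(t - 4) + 12*t*log(t - 1/2) - 2304*log(t - 4) - 48*log(t - 1/2) - 2590)/(147*t - 588).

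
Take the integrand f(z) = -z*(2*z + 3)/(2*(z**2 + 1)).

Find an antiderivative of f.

An antiderivative is F(z) = -(4*z + 3*log(z**2 + 1) - 4*atan(z))/4.

An antiderivative F(z) passes only if d/dz[F] lands on f(z) exactly.
Check: d/dz[-(4*z + 3*log(z**2 + 1) - 4*atan(z))/4] = (-2*z**2 - 3*z)/(2*z**2 + 2), which equals f(z).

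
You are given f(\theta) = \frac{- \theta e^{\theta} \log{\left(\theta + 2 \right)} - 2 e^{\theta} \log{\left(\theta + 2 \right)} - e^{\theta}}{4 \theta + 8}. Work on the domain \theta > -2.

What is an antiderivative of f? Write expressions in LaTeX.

Recognize the product-rule pattern: f = u'v + uv' with u = - \frac{e^{\theta}}{4}, v = \log{\left(\theta + 2 \right)}, so integration by parts undoes it.
Check: d/d\theta[- \frac{e^{\theta} \log{\left(\theta + 2 \right)}}{4}] = \frac{- \theta e^{\theta} \log{\left(\theta + 2 \right)} - 2 e^{\theta} \log{\left(\theta + 2 \right)} - e^{\theta}}{4 \theta + 8} = f(\theta).

An antiderivative is F(\theta) = - \frac{e^{\theta} \log{\left(\theta + 2 \right)}}{4}.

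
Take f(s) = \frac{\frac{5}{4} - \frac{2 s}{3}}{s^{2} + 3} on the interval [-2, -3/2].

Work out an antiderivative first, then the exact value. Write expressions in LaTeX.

Recover f(s) by differentiating a candidate F(s); any mismatch rules it out.
F(s) = - \frac{\log{\left(s^{2} + 3 \right)}}{3} + \frac{5 \sqrt{3} \operatorname{atan}{\left(\frac{\sqrt{3} s}{3} \right)}}{12} is an antiderivative of f.
Check: d/ds[- \frac{\log{\left(s^{2} + 3 \right)}}{3} + \frac{5 \sqrt{3} \operatorname{atan}{\left(\frac{\sqrt{3} s}{3} \right)}}{12}] = \frac{15 - 8 s}{12 s^{2} + 36}, which equals f(s).
F(-3/2) = - \frac{\log{\left(\frac{21}{4} \right)}}{3} - \frac{5 \sqrt{3} \operatorname{atan}{\left(\frac{\sqrt{3}}{2} \right)}}{12}; F(-2) = - \frac{\log{\left(7 \right)}}{3} - \frac{5 \sqrt{3} \operatorname{atan}{\left(\frac{2 \sqrt{3}}{3} \right)}}{12}.
Integral = F(-3/2) - F(-2) = - \frac{\log{\left(\frac{21}{4} \right)}}{3} - \frac{5 \sqrt{3} \operatorname{atan}{\left(\frac{\sqrt{3}}{2} \right)}}{12} + \frac{5 \sqrt{3} \operatorname{atan}{\left(\frac{2 \sqrt{3}}{3} \right)}}{12} + \frac{\log{\left(7 \right)}}{3}.

Antiderivative: F(s) = - \frac{\log{\left(s^{2} + 3 \right)}}{3} + \frac{5 \sqrt{3} \operatorname{atan}{\left(\frac{\sqrt{3} s}{3} \right)}}{12}; value = - \frac{\log{\left(\frac{21}{4} \right)}}{3} - \frac{5 \sqrt{3} \operatorname{atan}{\left(\frac{\sqrt{3}}{2} \right)}}{12} + \frac{5 \sqrt{3} \operatorname{atan}{\left(\frac{2 \sqrt{3}}{3} \right)}}{12} + \frac{\log{\left(7 \right)}}{3}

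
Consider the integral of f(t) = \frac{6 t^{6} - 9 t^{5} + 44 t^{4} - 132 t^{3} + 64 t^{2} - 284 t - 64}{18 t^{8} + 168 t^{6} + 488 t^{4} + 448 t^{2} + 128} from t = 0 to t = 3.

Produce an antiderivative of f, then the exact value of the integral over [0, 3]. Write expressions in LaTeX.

Antiderivative: F(t) = \frac{- 4 t^{3} + 3 t^{2} - 16 t + 22}{12 t^{4} + 56 t^{2} + 32}; value = - \frac{4575}{6032}

Check any antiderivative F(t) by computing F'(t) and comparing it with f(t).
F(t) = \frac{- 4 t^{3} + 3 t^{2} - 16 t + 22}{12 t^{4} + 56 t^{2} + 32} is an antiderivative of f.
Check: d/dt[\frac{- 4 t^{3} + 3 t^{2} - 16 t + 22}{12 t^{4} + 56 t^{2} + 32}] = \frac{6 t^{6} - 9 t^{5} + 44 t^{4} - 132 t^{3} + 64 t^{2} - 284 t - 64}{18 t^{8} + 168 t^{6} + 488 t^{4} + 448 t^{2} + 128} = f(t).
F(3) = - \frac{107}{1508}; F(0) = \frac{11}{16}.
Integral = F(3) - F(0) = - \frac{4575}{6032}.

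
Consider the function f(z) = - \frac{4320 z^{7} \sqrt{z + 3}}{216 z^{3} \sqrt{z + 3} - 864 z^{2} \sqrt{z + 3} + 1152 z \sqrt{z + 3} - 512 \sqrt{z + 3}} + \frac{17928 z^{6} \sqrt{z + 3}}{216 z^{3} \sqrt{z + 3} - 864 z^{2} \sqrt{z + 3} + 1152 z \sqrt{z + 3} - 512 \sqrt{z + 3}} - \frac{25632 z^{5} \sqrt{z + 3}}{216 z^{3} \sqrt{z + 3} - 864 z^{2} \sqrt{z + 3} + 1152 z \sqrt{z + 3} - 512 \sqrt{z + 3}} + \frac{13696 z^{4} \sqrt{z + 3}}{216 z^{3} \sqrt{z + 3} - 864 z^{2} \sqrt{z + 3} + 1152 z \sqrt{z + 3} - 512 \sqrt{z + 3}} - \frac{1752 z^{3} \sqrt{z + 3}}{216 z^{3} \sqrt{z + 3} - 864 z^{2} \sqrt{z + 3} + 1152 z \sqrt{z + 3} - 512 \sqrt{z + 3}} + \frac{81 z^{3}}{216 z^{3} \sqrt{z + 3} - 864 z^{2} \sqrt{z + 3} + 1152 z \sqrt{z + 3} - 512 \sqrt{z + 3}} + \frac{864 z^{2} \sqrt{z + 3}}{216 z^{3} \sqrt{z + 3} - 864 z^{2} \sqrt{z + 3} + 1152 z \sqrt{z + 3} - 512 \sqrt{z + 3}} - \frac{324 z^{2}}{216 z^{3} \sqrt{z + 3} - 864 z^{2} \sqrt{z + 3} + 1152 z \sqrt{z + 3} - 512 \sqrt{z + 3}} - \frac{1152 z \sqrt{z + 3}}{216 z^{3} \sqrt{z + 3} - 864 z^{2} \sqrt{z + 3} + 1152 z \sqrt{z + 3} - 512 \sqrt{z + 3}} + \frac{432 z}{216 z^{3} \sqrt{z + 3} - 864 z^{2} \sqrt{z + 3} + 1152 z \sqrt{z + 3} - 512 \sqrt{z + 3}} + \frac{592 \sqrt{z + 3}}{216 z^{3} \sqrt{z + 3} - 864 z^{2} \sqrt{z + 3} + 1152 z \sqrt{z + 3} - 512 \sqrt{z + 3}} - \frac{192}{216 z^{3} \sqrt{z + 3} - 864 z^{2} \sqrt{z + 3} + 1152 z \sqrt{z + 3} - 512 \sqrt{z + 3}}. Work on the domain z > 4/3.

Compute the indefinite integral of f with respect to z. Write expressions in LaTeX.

The integrand splits into summands that can be handled one at a time.
Check: d/dz[\frac{- 48 z^{5} \left(3 z - 4\right)^{2} + 9 z^{4} \left(3 z - 4\right)^{2} - 12 z \left(3 z - 4\right)^{2} + 9 \sqrt{z + 3} \left(3 z - 4\right)^{2} - 24 \left(3 z - 4\right)^{2} - 20}{12 \left(3 z - 4\right)^{2}}] = \frac{- 4320 z^{7} \sqrt{z + 3} + 17928 z^{6} \sqrt{z + 3} - 25632 z^{5} \sqrt{z + 3} + 13696 z^{4} \sqrt{z + 3} - 1752 z^{3} \sqrt{z + 3} + 81 z^{3} + 864 z^{2} \sqrt{z + 3} - 324 z^{2} - 1152 z \sqrt{z + 3} + 432 z + 592 \sqrt{z + 3} - 192}{216 z^{3} \sqrt{z + 3} - 864 z^{2} \sqrt{z + 3} + 1152 z \sqrt{z + 3} - 512 \sqrt{z + 3}}, which equals f(z).

F(z) = \frac{- 48 z^{5} \left(3 z - 4\right)^{2} + 9 z^{4} \left(3 z - 4\right)^{2} - 12 z \left(3 z - 4\right)^{2} + 9 \sqrt{z + 3} \left(3 z - 4\right)^{2} - 24 \left(3 z - 4\right)^{2} - 20}{12 \left(3 z - 4\right)^{2}} + C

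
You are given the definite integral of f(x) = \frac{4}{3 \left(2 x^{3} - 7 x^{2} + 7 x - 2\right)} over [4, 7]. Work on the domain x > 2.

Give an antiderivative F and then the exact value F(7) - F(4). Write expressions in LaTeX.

Factor the denominator (3 \left(x - 2\right) \left(x - 1\right) \left(2 x - 1\right)) and decompose: f = \frac{16}{9 \left(2 x - 1\right)} - \frac{4}{3 \left(x - 1\right)} + \frac{4}{9 \left(x - 2\right)}; each piece integrates to a log, atan, or power term.
F(x) = \frac{4 \left(\log{\left(x - 2 \right)} - 3 \log{\left(x - 1 \right)} + 2 \log{\left(x - \frac{1}{2} \right)}\right)}{9} is an antiderivative of f.
Check: d/dx[\frac{4 \left(\log{\left(x - 2 \right)} - 3 \log{\left(x - 1 \right)} + 2 \log{\left(x - \frac{1}{2} \right)}\right)}{9}] = \frac{4}{6 x^{3} - 21 x^{2} + 21 x - 6}, which equals f(x).
F(7) = - \frac{4 \log{\left(6 \right)}}{3} + \frac{4 \log{\left(5 \right)}}{9} + \frac{8 \log{\left(\frac{13}{2} \right)}}{9}; F(4) = - \frac{4 \log{\left(3 \right)}}{3} + \frac{4 \log{\left(2 \right)}}{9} + \frac{8 \log{\left(\frac{7}{2} \right)}}{9}.
Integral = F(7) - F(4) = - \frac{4 \log{\left(6 \right)}}{3} - \frac{8 \log{\left(\frac{7}{2} \right)}}{9} - \frac{4 \log{\left(2 \right)}}{9} + \frac{4 \log{\left(5 \right)}}{9} + \frac{4 \log{\left(3 \right)}}{3} + \frac{8 \log{\left(\frac{13}{2} \right)}}{9}.

Antiderivative: F(x) = \frac{4 \left(\log{\left(x - 2 \right)} - 3 \log{\left(x - 1 \right)} + 2 \log{\left(x - \frac{1}{2} \right)}\right)}{9}; value = - \frac{4 \log{\left(6 \right)}}{3} - \frac{8 \log{\left(\frac{7}{2} \right)}}{9} - \frac{4 \log{\left(2 \right)}}{9} + \frac{4 \log{\left(5 \right)}}{9} + \frac{4 \log{\left(3 \right)}}{3} + \frac{8 \log{\left(\frac{13}{2} \right)}}{9}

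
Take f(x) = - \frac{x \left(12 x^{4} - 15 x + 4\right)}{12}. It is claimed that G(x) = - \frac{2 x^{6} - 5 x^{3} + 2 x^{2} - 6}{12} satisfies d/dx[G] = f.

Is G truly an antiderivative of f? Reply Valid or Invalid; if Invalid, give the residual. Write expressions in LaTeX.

Valid. The derivative of G reproduces f.

d/dx[G] = - x^{5} + \frac{5 x^{2}}{4} - \frac{x}{3}
This equals f(x) exactly, so the claim holds.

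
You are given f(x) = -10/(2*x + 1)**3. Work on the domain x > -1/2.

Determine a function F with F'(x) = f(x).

An antiderivative is F(x) = 5/(2*(2*x + 1)**2).

For F(x) to be correct the identity F'(x) - f(x) = 0 must hold.
Check: d/dx[5/(2*(2*x + 1)**2)] = -10/(8*x**3 + 12*x**2 + 6*x + 1), which equals f(x).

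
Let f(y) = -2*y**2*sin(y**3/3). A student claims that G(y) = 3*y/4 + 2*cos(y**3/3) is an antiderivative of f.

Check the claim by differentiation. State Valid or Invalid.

Invalid: d/dy[G] - f = 3/4, which is not 0.

d/dy[G] = -2*y**2*sin(y**3/3) + 3/4
d/dy[G] - f(y) = 3/4 != 0.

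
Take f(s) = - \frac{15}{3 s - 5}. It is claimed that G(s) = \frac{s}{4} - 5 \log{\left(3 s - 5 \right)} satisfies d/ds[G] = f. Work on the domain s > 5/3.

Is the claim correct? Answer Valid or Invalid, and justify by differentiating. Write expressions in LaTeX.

Invalid: d/ds[G] - f = \frac{1}{4}, which is not 0.

d/ds[G] = \frac{3 s - 65}{12 s - 20}
d/ds[G] - f(s) = \frac{1}{4} != 0.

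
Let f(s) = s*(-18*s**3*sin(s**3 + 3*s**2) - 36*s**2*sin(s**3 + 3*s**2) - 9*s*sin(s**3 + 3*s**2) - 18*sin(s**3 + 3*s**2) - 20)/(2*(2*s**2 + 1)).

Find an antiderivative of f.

An antiderivative is F(s) = (-5*log(2*s**2 + 1) + 3*cos(s**3 + 3*s**2))/2.

Whatever form F(s) takes, F'(s) = f(s) is non-negotiable.
Check: d/ds[(-5*log(2*s**2 + 1) + 3*cos(s**3 + 3*s**2))/2] = (-18*s**4*sin(s**3 + 3*s**2) - 36*s**3*sin(s**3 + 3*s**2) - 9*s**2*sin(s**3 + 3*s**2) - 18*s*sin(s**3 + 3*s**2) - 20*s)/(4*s**2 + 2), which equals f(s).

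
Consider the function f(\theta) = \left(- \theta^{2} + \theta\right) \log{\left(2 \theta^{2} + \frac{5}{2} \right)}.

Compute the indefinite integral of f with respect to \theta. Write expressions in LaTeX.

Recover f(\theta) by differentiating a candidate F(\theta); any mismatch rules it out.
Check: d/d\theta[\frac{- 24 \theta^{3} \log{\left(2 \theta^{2} + \frac{5}{2} \right)} + 16 \theta^{3} + 36 \theta^{2} \log{\left(2 \theta^{2} + \frac{5}{2} \right)} - 36 \theta^{2} - 60 \theta + 45 \log{\left(\theta^{2} + \frac{5}{4} \right)} + 30 \sqrt{5} \operatorname{atan}{\left(\frac{2 \sqrt{5} \theta}{5} \right)}}{72}] = - \theta^{2} \log{\left(2 \theta^{2} + \frac{5}{2} \right)} + \theta \log{\left(2 \theta^{2} + \frac{5}{2} \right)}, which equals f(\theta).

F(\theta) = \frac{- 24 \theta^{3} \log{\left(2 \theta^{2} + \frac{5}{2} \right)} + 16 \theta^{3} + 36 \theta^{2} \log{\left(2 \theta^{2} + \frac{5}{2} \right)} - 36 \theta^{2} - 60 \theta + 45 \log{\left(\theta^{2} + \frac{5}{4} \right)} + 30 \sqrt{5} \operatorname{atan}{\left(\frac{2 \sqrt{5} \theta}{5} \right)}}{72} + C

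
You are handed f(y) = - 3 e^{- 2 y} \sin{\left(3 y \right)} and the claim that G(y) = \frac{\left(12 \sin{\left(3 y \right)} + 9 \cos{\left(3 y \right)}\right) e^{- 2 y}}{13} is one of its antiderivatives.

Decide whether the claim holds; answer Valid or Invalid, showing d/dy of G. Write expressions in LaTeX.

Invalid: d/dy[G] - f = \frac{\left(- 12 \sin{\left(3 y \right)} + 18 \cos{\left(3 y \right)}\right) e^{- 2 y}}{13}, which is not 0.

d/dy[G] = \frac{\left(- 51 \sin{\left(3 y \right)} + 18 \cos{\left(3 y \right)}\right) e^{- 2 y}}{13}
d/dy[G] - f(y) = \frac{\left(- 12 \sin{\left(3 y \right)} + 18 \cos{\left(3 y \right)}\right) e^{- 2 y}}{13} != 0.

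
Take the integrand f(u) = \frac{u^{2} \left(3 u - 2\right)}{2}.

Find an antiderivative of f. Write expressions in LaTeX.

A candidate is checked by its d/du: the result must match f(u).
Check: d/du[\frac{u^{3} \left(9 u - 8\right)}{24}] = \frac{3 u^{3}}{2} - u^{2}, which equals f(u).

An antiderivative is F(u) = \frac{u^{3} \left(9 u - 8\right)}{24}.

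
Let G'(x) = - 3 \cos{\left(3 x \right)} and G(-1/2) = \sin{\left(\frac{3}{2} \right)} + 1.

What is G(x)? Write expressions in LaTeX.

G(x) = 1 - \sin{\left(3 x \right)}

Recover the given G'(x) by differentiating a candidate G(x); any mismatch rules it out.
A general antiderivative is - \sin{\left(3 x \right)} + C.
The condition gives C = \sin{\left(\frac{3}{2} \right)} + 1 - (\sin{\left(\frac{3}{2} \right)}) = 1.
So G(x) = 1 - \sin{\left(3 x \right)}.
Check: d/dx[1 - \sin{\left(3 x \right)}] = - 3 \cos{\left(3 x \right)} = G'(x).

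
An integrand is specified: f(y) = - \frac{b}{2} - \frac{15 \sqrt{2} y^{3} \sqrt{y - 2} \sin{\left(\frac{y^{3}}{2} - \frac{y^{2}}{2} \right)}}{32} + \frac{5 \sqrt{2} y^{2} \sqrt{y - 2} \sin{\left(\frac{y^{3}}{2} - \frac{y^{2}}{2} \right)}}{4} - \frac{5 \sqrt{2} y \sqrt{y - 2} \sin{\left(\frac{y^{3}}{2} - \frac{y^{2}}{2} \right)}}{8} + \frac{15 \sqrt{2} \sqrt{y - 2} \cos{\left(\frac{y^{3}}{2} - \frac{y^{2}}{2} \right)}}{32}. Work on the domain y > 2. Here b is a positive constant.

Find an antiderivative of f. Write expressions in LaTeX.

An antiderivative is F(y) = - \frac{b y}{2} + \frac{5 \left(\frac{y}{2} - 1\right)^{\frac{3}{2}} \cos{\left(\frac{y^{3}}{2} - \frac{y^{2}}{2} \right)}}{4}.

The integrand splits into summands that can be handled one at a time.
Check: d/dy[- \frac{b y}{2} + \frac{5 \left(\frac{y}{2} - 1\right)^{\frac{3}{2}} \cos{\left(\frac{y^{3}}{2} - \frac{y^{2}}{2} \right)}}{4}] = - \frac{b}{2} - \frac{15 \sqrt{2} y^{3} \sqrt{y - 2} \sin{\left(\frac{y^{3}}{2} - \frac{y^{2}}{2} \right)}}{32} + \frac{5 \sqrt{2} y^{2} \sqrt{y - 2} \sin{\left(\frac{y^{3}}{2} - \frac{y^{2}}{2} \right)}}{4} - \frac{5 \sqrt{2} y \sqrt{y - 2} \sin{\left(\frac{y^{3}}{2} - \frac{y^{2}}{2} \right)}}{8} + \frac{15 \sqrt{2} \sqrt{y - 2} \cos{\left(\frac{y^{3}}{2} - \frac{y^{2}}{2} \right)}}{32} = f(y).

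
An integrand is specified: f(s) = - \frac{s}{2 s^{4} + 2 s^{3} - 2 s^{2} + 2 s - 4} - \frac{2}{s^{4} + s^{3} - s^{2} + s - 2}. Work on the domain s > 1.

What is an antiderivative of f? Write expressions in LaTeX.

An antiderivative is F(s) = - \frac{5 \log{\left(s - 1 \right)}}{12} + \frac{\log{\left(s + 2 \right)}}{15} + \frac{7 \log{\left(s^{2} + 1 \right)}}{40} + \frac{11 \operatorname{atan}{\left(s \right)}}{20}.

The denominator factors as 2 \left(s - 1\right) \left(s + 2\right) \left(s^{2} + 1\right); partial fractions split f into directly integrable pieces: \frac{7 s + 11}{20 \left(s^{2} + 1\right)} + \frac{1}{15 \left(s + 2\right)} - \frac{5}{12 \left(s - 1\right)}.
Check: d/ds[- \frac{5 \log{\left(s - 1 \right)}}{12} + \frac{\log{\left(s + 2 \right)}}{15} + \frac{7 \log{\left(s^{2} + 1 \right)}}{40} + \frac{11 \operatorname{atan}{\left(s \right)}}{20}] = \frac{- s - 4}{2 s^{4} + 2 s^{3} - 2 s^{2} + 2 s - 4}, which equals f(s).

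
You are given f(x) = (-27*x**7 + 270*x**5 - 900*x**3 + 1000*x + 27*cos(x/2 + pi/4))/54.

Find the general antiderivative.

F(x) = -(81*x**8 - 1080*x**6 + 5400*x**4 - 12000*x**2 - 1296*sin(x/2 + pi/4) + 10000)/1296 + C

A first test for any F(x): its x-derivative must equal f(x) identically.
Check: d/dx[-(81*x**8 - 1080*x**6 + 5400*x**4 - 12000*x**2 - 1296*sin(x/2 + pi/4) + 10000)/1296] = -x**7/2 + 5*x**5 - 50*x**3/3 + 500*x/27 + cos(x/2 + pi/4)/2, which equals f(x).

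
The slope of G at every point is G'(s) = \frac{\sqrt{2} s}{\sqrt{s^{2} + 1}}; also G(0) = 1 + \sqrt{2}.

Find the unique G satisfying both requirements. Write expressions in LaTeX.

The substitution u = 2 s^{2} + 2 works: G'(s) is exactly (dG/du)*(du/ds) for that inner function.
A general antiderivative is \sqrt{2 s^{2} + 2} + C.
The condition gives C = 1 + \sqrt{2} - (\sqrt{2}) = 1.
So G(s) = \sqrt{2} \sqrt{s^{2} + 1} + 1.
Check: d/ds[\sqrt{2} \sqrt{s^{2} + 1} + 1] = \frac{\sqrt{2} s}{\sqrt{s^{2} + 1}} = G'(s).

G(s) = \sqrt{2} \sqrt{s^{2} + 1} + 1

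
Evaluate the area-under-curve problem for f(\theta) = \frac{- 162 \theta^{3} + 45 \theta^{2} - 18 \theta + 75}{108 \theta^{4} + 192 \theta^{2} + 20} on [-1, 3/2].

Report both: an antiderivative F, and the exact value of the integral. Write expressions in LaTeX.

Check any antiderivative F(\theta) by computing F'(\theta) and comparing it with f(\theta).
F(\theta) = - \frac{3 \log{\left(\frac{3 \theta^{2}}{2} + \frac{5}{2} \right)}}{4} + \frac{5 \operatorname{atan}{\left(3 \theta \right)}}{4} is an antiderivative of f.
Check: d/d\theta[- \frac{3 \log{\left(\frac{3 \theta^{2}}{2} + \frac{5}{2} \right)}}{4} + \frac{5 \operatorname{atan}{\left(3 \theta \right)}}{4}] = \frac{- 162 \theta^{3} + 45 \theta^{2} - 18 \theta + 75}{108 \theta^{4} + 192 \theta^{2} + 20} = f(\theta).
F(3/2) = - \frac{3 \log{\left(\frac{47}{8} \right)}}{4} + \frac{5 \operatorname{atan}{\left(\frac{9}{2} \right)}}{4}; F(-1) = - \frac{5 \operatorname{atan}{\left(3 \right)}}{4} - \frac{3 \log{\left(4 \right)}}{4}.
Integral = F(3/2) - F(-1) = - \frac{3 \log{\left(\frac{47}{8} \right)}}{4} + \frac{3 \log{\left(4 \right)}}{4} + \frac{5 \operatorname{atan}{\left(3 \right)}}{4} + \frac{5 \operatorname{atan}{\left(\frac{9}{2} \right)}}{4}.

Antiderivative: F(\theta) = - \frac{3 \log{\left(\frac{3 \theta^{2}}{2} + \frac{5}{2} \right)}}{4} + \frac{5 \operatorname{atan}{\left(3 \theta \right)}}{4}; value = - \frac{3 \log{\left(\frac{47}{8} \right)}}{4} + \frac{3 \log{\left(4 \right)}}{4} + \frac{5 \operatorname{atan}{\left(3 \right)}}{4} + \frac{5 \operatorname{atan}{\left(\frac{9}{2} \right)}}{4}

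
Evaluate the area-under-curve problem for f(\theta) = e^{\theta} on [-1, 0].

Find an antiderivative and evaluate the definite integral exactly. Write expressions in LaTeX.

Antiderivative: F(\theta) = e^{\theta}; value = 1 - e^{-1}

An antiderivative F(\theta) passes only if d/d\theta[F] lands on f(\theta) exactly.
F(\theta) = e^{\theta} is an antiderivative of f.
Check: d/d\theta[e^{\theta}] = e^{\theta} = f(\theta).
F(0) = 1; F(-1) = e^{-1}.
Integral = F(0) - F(-1) = 1 - e^{-1}.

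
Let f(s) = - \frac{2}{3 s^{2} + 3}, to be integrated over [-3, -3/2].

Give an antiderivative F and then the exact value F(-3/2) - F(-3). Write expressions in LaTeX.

Antiderivative: F(s) = - \frac{2 \operatorname{atan}{\left(s \right)}}{3}; value = - \frac{2 \operatorname{atan}{\left(3 \right)}}{3} + \frac{2 \operatorname{atan}{\left(\frac{3}{2} \right)}}{3}

For F(s) to be correct the identity F'(s) - f(s) = 0 must hold.
F(s) = - \frac{2 \operatorname{atan}{\left(s \right)}}{3} is an antiderivative of f.
Check: d/ds[- \frac{2 \operatorname{atan}{\left(s \right)}}{3}] = - \frac{2}{3 s^{2} + 3} = f(s).
F(-3/2) = \frac{2 \operatorname{atan}{\left(\frac{3}{2} \right)}}{3}; F(-3) = \frac{2 \operatorname{atan}{\left(3 \right)}}{3}.
Integral = F(-3/2) - F(-3) = - \frac{2 \operatorname{atan}{\left(3 \right)}}{3} + \frac{2 \operatorname{atan}{\left(\frac{3}{2} \right)}}{3}.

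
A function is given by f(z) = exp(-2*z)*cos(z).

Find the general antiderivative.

F(z) = -(-sin(z) + 2*cos(z))*exp(-2*z)/5 + C

Any candidate F(z) must reproduce f(z) exactly when differentiated.
Check: d/dz[-(-sin(z) + 2*cos(z))*exp(-2*z)/5] = exp(-2*z)*cos(z) = f(z).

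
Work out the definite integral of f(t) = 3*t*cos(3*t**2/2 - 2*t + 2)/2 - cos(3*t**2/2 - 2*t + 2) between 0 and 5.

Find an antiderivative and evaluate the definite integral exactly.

The substitution u = 3*t**2/2 - 2*t + 2 works: f is exactly (dF/du)*(du/dt) for that inner function.
F(t) = sin(3*t**2/2 - 2*t + 2)/2 is an antiderivative of f.
Check: d/dt[sin(3*t**2/2 - 2*t + 2)/2] = 3*t*cos(3*t**2/2 - 2*t + 2)/2 - cos(3*t**2/2 - 2*t + 2) = f(t).
F(5) = sin(59/2)/2; F(0) = sin(2)/2.
Integral = F(5) - F(0) = sin(59/2)/2 - sin(2)/2.

Antiderivative: F(t) = sin(3*t**2/2 - 2*t + 2)/2; value = sin(59/2)/2 - sin(2)/2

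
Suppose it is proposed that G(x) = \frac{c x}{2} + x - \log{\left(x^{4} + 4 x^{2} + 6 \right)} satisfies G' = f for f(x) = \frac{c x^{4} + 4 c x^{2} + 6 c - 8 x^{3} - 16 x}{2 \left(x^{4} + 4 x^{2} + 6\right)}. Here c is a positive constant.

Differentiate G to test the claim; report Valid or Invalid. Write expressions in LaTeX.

d/dx[G] = \frac{c x^{4} + 4 c x^{2} + 6 c + 2 x^{4} - 8 x^{3} + 8 x^{2} - 16 x + 12}{2 x^{4} + 8 x^{2} + 12}
d/dx[G] - f(x) = 1 != 0.

Invalid: d/dx[G] - f = 1, which is not 0.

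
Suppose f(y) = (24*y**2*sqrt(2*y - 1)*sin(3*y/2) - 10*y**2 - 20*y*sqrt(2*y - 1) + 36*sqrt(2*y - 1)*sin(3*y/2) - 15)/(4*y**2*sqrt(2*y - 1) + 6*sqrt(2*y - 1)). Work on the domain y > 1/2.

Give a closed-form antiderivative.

An antiderivative is F(y) = -(5*sqrt(2*y - 1) + 5*log(2*y**2 + 3) + 8*cos(3*y/2))/2.

Check any antiderivative F(y) by computing F'(y) and comparing it with f(y).
Check: d/dy[-(5*sqrt(2*y - 1) + 5*log(2*y**2 + 3) + 8*cos(3*y/2))/2] = (24*y**2*sqrt(2*y - 1)*sin(3*y/2) - 10*y**2 - 20*y*sqrt(2*y - 1) + 36*sqrt(2*y - 1)*sin(3*y/2) - 15)/(4*y**2*sqrt(2*y - 1) + 6*sqrt(2*y - 1)) = f(y).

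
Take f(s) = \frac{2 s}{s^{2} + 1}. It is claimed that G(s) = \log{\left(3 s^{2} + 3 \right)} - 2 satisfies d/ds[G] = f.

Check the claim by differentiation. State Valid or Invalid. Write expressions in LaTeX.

d/ds[G] = \frac{2 s}{s^{2} + 1}
This equals f(s) exactly, so the claim holds.

Valid - the claim checks out under differentiation.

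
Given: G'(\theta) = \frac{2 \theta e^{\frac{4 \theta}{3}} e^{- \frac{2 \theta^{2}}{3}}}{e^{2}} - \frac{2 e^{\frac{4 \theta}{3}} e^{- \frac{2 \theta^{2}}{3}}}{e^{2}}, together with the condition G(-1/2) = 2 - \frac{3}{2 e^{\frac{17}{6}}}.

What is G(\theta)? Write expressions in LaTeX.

G'(\theta) matches the chain-rule pattern g'(h)*h' with inner function h(\theta) = - \frac{2 \theta^{2}}{3} + \frac{4 \theta}{3} - 2; substituting u = h(\theta) collapses the integral.
A general antiderivative is - \frac{3 e^{- \frac{2 \theta^{2}}{3} + \frac{4 \theta}{3} - 2}}{2} + C.
The condition gives C = 2 - \frac{3}{2 e^{\frac{17}{6}}} - (- \frac{3}{2 e^{\frac{17}{6}}}) = 2.
So G(\theta) = 2 - \frac{3 e^{- \frac{2 \theta^{2}}{3} + \frac{4 \theta}{3} - 2}}{2}.
Check: d/d\theta[2 - \frac{3 e^{- \frac{2 \theta^{2}}{3} + \frac{4 \theta}{3} - 2}}{2}] = \frac{\left(2 \theta - 2\right) e^{\frac{4 \theta}{3}} e^{- \frac{2 \theta^{2}}{3}}}{e^{2}}, which equals G'(\theta).

G(\theta) = 2 - \frac{3 e^{- \frac{2 \theta^{2}}{3} + \frac{4 \theta}{3} - 2}}{2}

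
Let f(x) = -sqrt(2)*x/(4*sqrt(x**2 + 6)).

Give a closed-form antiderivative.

An antiderivative is F(x) = -sqrt(2)*sqrt(x**2 + 6)/4.

f matches the chain-rule pattern g'(h)*h' with inner function h(x) = x**2/2 + 3; substituting u = h(x) collapses the integral.
Check: d/dx[-sqrt(2)*sqrt(x**2 + 6)/4] = -sqrt(2)*x/(4*sqrt(x**2 + 6)) = f(x).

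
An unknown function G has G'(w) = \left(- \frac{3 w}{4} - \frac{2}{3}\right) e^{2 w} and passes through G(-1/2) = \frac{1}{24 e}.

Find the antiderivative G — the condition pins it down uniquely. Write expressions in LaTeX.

G'(w) has the shape u'v + uv' for u = - \frac{3 w}{8} - \frac{7}{48} and v = e^{2 w} — it is the derivative of the product u*v.
A general antiderivative is \frac{\left(- 18 w - 7\right) e^{2 w}}{48} + C.
The condition gives C = \frac{1}{24 e} - (\frac{1}{24 e}) = 0.
So G(w) = - \frac{3 w e^{2 w}}{8} - \frac{7 e^{2 w}}{48}.
Check: d/dw[- \frac{3 w e^{2 w}}{8} - \frac{7 e^{2 w}}{48}] = - \frac{3 w e^{2 w}}{4} - \frac{2 e^{2 w}}{3}, which equals G'(w).

G(w) = - \frac{3 w e^{2 w}}{8} - \frac{7 e^{2 w}}{48}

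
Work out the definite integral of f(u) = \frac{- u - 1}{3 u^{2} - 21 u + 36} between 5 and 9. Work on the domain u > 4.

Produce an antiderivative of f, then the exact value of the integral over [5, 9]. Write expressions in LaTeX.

Antiderivative: F(u) = \frac{- 5 \log{\left(u - 4 \right)} + 4 \log{\left(u - 3 \right)}}{3}; value = - \frac{5 \log{\left(5 \right)}}{3} - \frac{4 \log{\left(2 \right)}}{3} + \frac{4 \log{\left(6 \right)}}{3}

Factor the denominator (3 \left(u - 4\right) \left(u - 3\right)) and decompose: f = \frac{4}{3 \left(u - 3\right)} - \frac{5}{3 \left(u - 4\right)}; each piece integrates to a log, atan, or power term.
F(u) = \frac{- 5 \log{\left(u - 4 \right)} + 4 \log{\left(u - 3 \right)}}{3} is an antiderivative of f.
Check: d/du[\frac{- 5 \log{\left(u - 4 \right)} + 4 \log{\left(u - 3 \right)}}{3}] = \frac{- u - 1}{3 u^{2} - 21 u + 36} = f(u).
F(9) = - \frac{5 \log{\left(5 \right)}}{3} + \frac{4 \log{\left(6 \right)}}{3}; F(5) = \frac{4 \log{\left(2 \right)}}{3}.
Integral = F(9) - F(5) = - \frac{5 \log{\left(5 \right)}}{3} - \frac{4 \log{\left(2 \right)}}{3} + \frac{4 \log{\left(6 \right)}}{3}.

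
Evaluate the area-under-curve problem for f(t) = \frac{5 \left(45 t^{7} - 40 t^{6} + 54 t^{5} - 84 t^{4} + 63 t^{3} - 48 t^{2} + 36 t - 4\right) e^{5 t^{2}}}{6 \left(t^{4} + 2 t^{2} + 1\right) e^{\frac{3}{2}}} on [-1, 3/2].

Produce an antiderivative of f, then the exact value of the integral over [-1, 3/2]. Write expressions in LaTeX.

Antiderivative: F(t) = - \frac{5 \left(- 9 t^{2} \left(t^{2} + 1\right) + 9 t^{2} + 8 t \left(t^{2} + 1\right) - 9\right) e^{5 t^{2} - \frac{3}{2}}}{12 \left(t^{2} + 1\right)}; value = - \frac{85 e^{\frac{7}{2}}}{12} + \frac{415 e^{\frac{39}{4}}}{208}

Recognize the product-rule pattern: f = u'v + uv' with u = \frac{15 t^{2}}{4} - \frac{10 t}{3} - \frac{15}{4} + \frac{15}{2 t^{2} + 2}, v = e^{5 t^{2} - \frac{3}{2}}, so integration by parts undoes it.
F(t) = - \frac{5 \left(- 9 t^{2} \left(t^{2} + 1\right) + 9 t^{2} + 8 t \left(t^{2} + 1\right) - 9\right) e^{5 t^{2} - \frac{3}{2}}}{12 \left(t^{2} + 1\right)} is an antiderivative of f.
Check: d/dt[- \frac{5 \left(- 9 t^{2} \left(t^{2} + 1\right) + 9 t^{2} + 8 t \left(t^{2} + 1\right) - 9\right) e^{5 t^{2} - \frac{3}{2}}}{12 \left(t^{2} + 1\right)}] = \frac{\frac{225 t^{7} e^{5 t^{2}}}{e^{\frac{3}{2}}} - \frac{200 t^{6} e^{5 t^{2}}}{e^{\frac{3}{2}}} + \frac{270 t^{5} e^{5 t^{2}}}{e^{\frac{3}{2}}} - \frac{420 t^{4} e^{5 t^{2}}}{e^{\frac{3}{2}}} + \frac{315 t^{3} e^{5 t^{2}}}{e^{\frac{3}{2}}} - \frac{240 t^{2} e^{5 t^{2}}}{e^{\frac{3}{2}}} + \frac{180 t e^{5 t^{2}}}{e^{\frac{3}{2}}} - \frac{20 e^{5 t^{2}}}{e^{\frac{3}{2}}}}{6 t^{4} + 12 t^{2} + 6}, which equals f(t).
F(3/2) = \frac{415 e^{\frac{39}{4}}}{208}; F(-1) = \frac{85 e^{\frac{7}{2}}}{12}.
Integral = F(3/2) - F(-1) = - \frac{85 e^{\frac{7}{2}}}{12} + \frac{415 e^{\frac{39}{4}}}{208}.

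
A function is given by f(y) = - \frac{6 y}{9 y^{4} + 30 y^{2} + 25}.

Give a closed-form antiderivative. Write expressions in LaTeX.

f matches the chain-rule pattern g'(h)*h' with inner function h(y) = 3 y^{2} + 5; substituting u = h(y) collapses the integral.
Check: d/dy[\frac{1}{3 y^{2} + 5}] = - \frac{6 y}{9 y^{4} + 30 y^{2} + 25} = f(y).

An antiderivative is F(y) = \frac{1}{3 y^{2} + 5}.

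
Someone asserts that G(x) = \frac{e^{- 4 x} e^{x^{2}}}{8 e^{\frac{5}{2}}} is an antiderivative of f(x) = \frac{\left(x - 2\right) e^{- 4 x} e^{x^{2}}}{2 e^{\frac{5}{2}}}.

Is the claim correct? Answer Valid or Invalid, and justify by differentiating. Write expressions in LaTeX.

Invalid: d/dx[G] - f = \frac{\left(- x e^{\frac{5}{2}} + 2 e^{\frac{5}{2}}\right) e^{- 4 x} e^{x^{2}}}{4 e^{5}}, which is not 0.

d/dx[G] = \frac{\left(x e^{x^{2}} - 2 e^{x^{2}}\right) e^{- 4 x}}{4 e^{\frac{5}{2}}}
d/dx[G] - f(x) = \frac{\left(- x e^{\frac{5}{2}} + 2 e^{\frac{5}{2}}\right) e^{- 4 x} e^{x^{2}}}{4 e^{5}} != 0.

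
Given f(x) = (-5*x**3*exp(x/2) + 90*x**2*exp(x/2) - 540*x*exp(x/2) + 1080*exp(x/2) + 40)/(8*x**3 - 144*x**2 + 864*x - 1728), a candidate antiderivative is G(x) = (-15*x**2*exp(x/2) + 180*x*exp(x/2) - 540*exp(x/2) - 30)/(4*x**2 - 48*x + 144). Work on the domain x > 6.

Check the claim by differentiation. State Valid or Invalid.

Invalid: d/dx[G] - f = (-5*x**3*exp(x/2) + 90*x**2*exp(x/2) - 540*x*exp(x/2) + 1080*exp(x/2) + 40)/(4*x**3 - 72*x**2 + 432*x - 864), which is not 0.

d/dx[G] = (-15*x**3*exp(x/2) + 270*x**2*exp(x/2) - 1620*x*exp(x/2) + 3240*exp(x/2) + 120)/(8*x**3 - 144*x**2 + 864*x - 1728)
d/dx[G] - f(x) = (-5*x**3*exp(x/2) + 90*x**2*exp(x/2) - 540*x*exp(x/2) + 1080*exp(x/2) + 40)/(4*x**3 - 72*x**2 + 432*x - 864) != 0.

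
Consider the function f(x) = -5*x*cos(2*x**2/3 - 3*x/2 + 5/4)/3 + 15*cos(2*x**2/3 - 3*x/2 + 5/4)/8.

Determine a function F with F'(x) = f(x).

The substitution u = 2*x**2/3 - 3*x/2 + 5/4 works: f is exactly (dF/du)*(du/dx) for that inner function.
Check: d/dx[-5*sin(2*x**2/3 - 3*x/2 + 5/4)/4] = -5*x*cos(2*x**2/3 - 3*x/2 + 5/4)/3 + 15*cos(2*x**2/3 - 3*x/2 + 5/4)/8 = f(x).

An antiderivative is F(x) = -5*sin(2*x**2/3 - 3*x/2 + 5/4)/4.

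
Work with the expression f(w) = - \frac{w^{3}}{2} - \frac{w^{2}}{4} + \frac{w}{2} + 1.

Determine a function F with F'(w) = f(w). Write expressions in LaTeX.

The integrand splits into summands that can be handled one at a time.
Check: d/dw[- \frac{w^{4}}{8} - \frac{w^{3}}{12} + \frac{w^{2}}{4} + w] = - \frac{w^{3}}{2} - \frac{w^{2}}{4} + \frac{w}{2} + 1 = f(w).

An antiderivative is F(w) = - \frac{w^{4}}{8} - \frac{w^{3}}{12} + \frac{w^{2}}{4} + w.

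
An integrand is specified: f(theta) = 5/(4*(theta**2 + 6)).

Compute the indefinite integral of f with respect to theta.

F(theta) = 5*sqrt(6)*atan(sqrt(6)*theta/6)/24 + C

A first test for any F(theta): its theta-derivative must equal f(theta) identically.
Check: d/dtheta[5*sqrt(6)*atan(sqrt(6)*theta/6)/24] = 5/(4*theta**2 + 24), which equals f(theta).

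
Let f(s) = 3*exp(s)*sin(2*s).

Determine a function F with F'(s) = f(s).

An antiderivative is F(s) = 3*exp(s)*sin(2*s)/5 - 6*exp(s)*cos(2*s)/5.

Whatever form F(s) takes, F'(s) = f(s) is non-negotiable.
Check: d/ds[3*exp(s)*sin(2*s)/5 - 6*exp(s)*cos(2*s)/5] = 3*exp(s)*sin(2*s) = f(s).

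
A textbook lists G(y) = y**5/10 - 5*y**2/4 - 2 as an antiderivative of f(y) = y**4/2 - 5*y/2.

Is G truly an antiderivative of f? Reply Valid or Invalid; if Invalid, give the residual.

d/dy[G] = y**4/2 - 5*y/2
This equals f(y) exactly, so the claim holds.

Valid - differentiating G returns exactly f.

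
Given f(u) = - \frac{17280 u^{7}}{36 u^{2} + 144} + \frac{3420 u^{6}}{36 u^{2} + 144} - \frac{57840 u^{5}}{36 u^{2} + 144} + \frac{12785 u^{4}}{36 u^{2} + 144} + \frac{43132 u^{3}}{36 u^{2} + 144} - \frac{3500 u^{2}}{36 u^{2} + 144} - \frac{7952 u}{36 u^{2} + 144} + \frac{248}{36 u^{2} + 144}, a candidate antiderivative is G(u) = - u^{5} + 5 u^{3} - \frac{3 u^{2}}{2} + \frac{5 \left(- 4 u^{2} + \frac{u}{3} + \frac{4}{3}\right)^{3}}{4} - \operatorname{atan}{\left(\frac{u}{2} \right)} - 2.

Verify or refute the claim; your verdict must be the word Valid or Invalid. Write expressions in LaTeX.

Valid - the claim checks out under differentiation.

d/du[G] = \frac{- 17280 u^{7} + 3420 u^{6} - 57840 u^{5} + 12785 u^{4} + 43132 u^{3} - 3500 u^{2} - 7952 u + 248}{36 u^{2} + 144}
This equals f(u) exactly, so the claim holds.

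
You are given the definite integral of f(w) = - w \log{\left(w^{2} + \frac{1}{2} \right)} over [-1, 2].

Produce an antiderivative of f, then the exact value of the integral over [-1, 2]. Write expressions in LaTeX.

Antiderivative: F(w) = - \frac{w^{2} \log{\left(w^{2} + \frac{1}{2} \right)}}{2} + \frac{w^{2}}{2} - \frac{\log{\left(2 w^{2} + 1 \right)}}{4}; value = - 2 \log{\left(\frac{9}{2} \right)} - \frac{\log{\left(9 \right)}}{4} + \frac{\log{\left(\frac{3}{2} \right)}}{2} + \frac{\log{\left(3 \right)}}{4} + \frac{3}{2}

An antiderivative F(w) passes only if d/dw[F] lands on f(w) exactly.
F(w) = - \frac{w^{2} \log{\left(w^{2} + \frac{1}{2} \right)}}{2} + \frac{w^{2}}{2} - \frac{\log{\left(2 w^{2} + 1 \right)}}{4} is an antiderivative of f.
Check: d/dw[- \frac{w^{2} \log{\left(w^{2} + \frac{1}{2} \right)}}{2} + \frac{w^{2}}{2} - \frac{\log{\left(2 w^{2} + 1 \right)}}{4}] = - w \log{\left(w^{2} + \frac{1}{2} \right)} = f(w).
F(2) = - 2 \log{\left(\frac{9}{2} \right)} - \frac{\log{\left(9 \right)}}{4} + 2; F(-1) = - \frac{\log{\left(3 \right)}}{4} - \frac{\log{\left(\frac{3}{2} \right)}}{2} + \frac{1}{2}.
Integral = F(2) - F(-1) = - 2 \log{\left(\frac{9}{2} \right)} - \frac{\log{\left(9 \right)}}{4} + \frac{\log{\left(\frac{3}{2} \right)}}{2} + \frac{\log{\left(3 \right)}}{4} + \frac{3}{2}.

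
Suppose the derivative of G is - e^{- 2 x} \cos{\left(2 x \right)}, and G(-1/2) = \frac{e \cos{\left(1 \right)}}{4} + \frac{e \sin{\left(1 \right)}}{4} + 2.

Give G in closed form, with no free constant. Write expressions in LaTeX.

Differentiate the proposed G(x) back; it has to land on the given G'(x).
A general antiderivative is - \frac{e^{- 2 x} \sin{\left(2 x \right)}}{4} + \frac{e^{- 2 x} \cos{\left(2 x \right)}}{4} + C.
The condition gives C = \frac{e \cos{\left(1 \right)}}{4} + \frac{e \sin{\left(1 \right)}}{4} + 2 - (\frac{e \cos{\left(1 \right)}}{4} + \frac{e \sin{\left(1 \right)}}{4}) = 2.
So G(x) = \frac{\left(8 e^{2 x} - \sin{\left(2 x \right)} + \cos{\left(2 x \right)}\right) e^{- 2 x}}{4}.
Check: d/dx[\frac{\left(8 e^{2 x} - \sin{\left(2 x \right)} + \cos{\left(2 x \right)}\right) e^{- 2 x}}{4}] = - e^{- 2 x} \cos{\left(2 x \right)} = G'(x).

G(x) = \frac{\left(8 e^{2 x} - \sin{\left(2 x \right)} + \cos{\left(2 x \right)}\right) e^{- 2 x}}{4}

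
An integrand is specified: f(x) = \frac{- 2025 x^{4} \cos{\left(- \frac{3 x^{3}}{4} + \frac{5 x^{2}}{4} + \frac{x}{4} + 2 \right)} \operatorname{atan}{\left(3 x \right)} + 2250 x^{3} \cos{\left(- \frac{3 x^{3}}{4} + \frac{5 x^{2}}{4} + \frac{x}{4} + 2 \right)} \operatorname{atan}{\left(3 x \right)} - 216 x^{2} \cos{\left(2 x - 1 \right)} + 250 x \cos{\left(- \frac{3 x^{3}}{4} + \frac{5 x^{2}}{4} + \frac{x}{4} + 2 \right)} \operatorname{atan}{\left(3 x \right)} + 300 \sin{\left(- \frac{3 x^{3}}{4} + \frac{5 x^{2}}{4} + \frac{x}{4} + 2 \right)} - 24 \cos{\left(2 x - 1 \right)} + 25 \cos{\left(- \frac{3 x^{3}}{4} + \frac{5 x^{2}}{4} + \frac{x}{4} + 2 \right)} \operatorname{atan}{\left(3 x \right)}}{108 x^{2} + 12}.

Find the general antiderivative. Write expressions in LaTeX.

F(x) = \frac{- 3 \sin{\left(2 x - 1 \right)} + 25 \sin{\left(- \frac{3 x^{3}}{4} + \frac{5 x^{2}}{4} + \frac{x}{4} + 2 \right)} \operatorname{atan}{\left(3 x \right)}}{3} + C

An antiderivative F(x) passes only if d/dx[F] lands on f(x) exactly.
Check: d/dx[\frac{- 3 \sin{\left(2 x - 1 \right)} + 25 \sin{\left(- \frac{3 x^{3}}{4} + \frac{5 x^{2}}{4} + \frac{x}{4} + 2 \right)} \operatorname{atan}{\left(3 x \right)}}{3}] = \frac{- 2025 x^{4} \cos{\left(- \frac{3 x^{3}}{4} + \frac{5 x^{2}}{4} + \frac{x}{4} + 2 \right)} \operatorname{atan}{\left(3 x \right)} + 2250 x^{3} \cos{\left(- \frac{3 x^{3}}{4} + \frac{5 x^{2}}{4} + \frac{x}{4} + 2 \right)} \operatorname{atan}{\left(3 x \right)} - 216 x^{2} \cos{\left(2 x - 1 \right)} + 250 x \cos{\left(- \frac{3 x^{3}}{4} + \frac{5 x^{2}}{4} + \frac{x}{4} + 2 \right)} \operatorname{atan}{\left(3 x \right)} + 300 \sin{\left(- \frac{3 x^{3}}{4} + \frac{5 x^{2}}{4} + \frac{x}{4} + 2 \right)} - 24 \cos{\left(2 x - 1 \right)} + 25 \cos{\left(- \frac{3 x^{3}}{4} + \frac{5 x^{2}}{4} + \frac{x}{4} + 2 \right)} \operatorname{atan}{\left(3 x \right)}}{108 x^{2} + 12} = f(x).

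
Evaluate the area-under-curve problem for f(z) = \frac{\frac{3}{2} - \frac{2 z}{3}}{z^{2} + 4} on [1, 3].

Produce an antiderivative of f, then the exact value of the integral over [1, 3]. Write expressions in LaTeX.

Whatever form F(z) takes, F'(z) = f(z) is non-negotiable.
F(z) = - \frac{\log{\left(z^{2} + 4 \right)}}{3} + \frac{3 \operatorname{atan}{\left(\frac{z}{2} \right)}}{4} is an antiderivative of f.
Check: d/dz[- \frac{\log{\left(z^{2} + 4 \right)}}{3} + \frac{3 \operatorname{atan}{\left(\frac{z}{2} \right)}}{4}] = \frac{9 - 4 z}{6 z^{2} + 24}, which equals f(z).
F(3) = - \frac{\log{\left(13 \right)}}{3} + \frac{3 \operatorname{atan}{\left(\frac{3}{2} \right)}}{4}; F(1) = - \frac{\log{\left(5 \right)}}{3} + \frac{3 \operatorname{atan}{\left(\frac{1}{2} \right)}}{4}.
Integral = F(3) - F(1) = - \frac{\log{\left(13 \right)}}{3} - \frac{3 \operatorname{atan}{\left(\frac{1}{2} \right)}}{4} + \frac{\log{\left(5 \right)}}{3} + \frac{3 \operatorname{atan}{\left(\frac{3}{2} \right)}}{4}.

Antiderivative: F(z) = - \frac{\log{\left(z^{2} + 4 \right)}}{3} + \frac{3 \operatorname{atan}{\left(\frac{z}{2} \right)}}{4}; value = - \frac{\log{\left(13 \right)}}{3} - \frac{3 \operatorname{atan}{\left(\frac{1}{2} \right)}}{4} + \frac{\log{\left(5 \right)}}{3} + \frac{3 \operatorname{atan}{\left(\frac{3}{2} \right)}}{4}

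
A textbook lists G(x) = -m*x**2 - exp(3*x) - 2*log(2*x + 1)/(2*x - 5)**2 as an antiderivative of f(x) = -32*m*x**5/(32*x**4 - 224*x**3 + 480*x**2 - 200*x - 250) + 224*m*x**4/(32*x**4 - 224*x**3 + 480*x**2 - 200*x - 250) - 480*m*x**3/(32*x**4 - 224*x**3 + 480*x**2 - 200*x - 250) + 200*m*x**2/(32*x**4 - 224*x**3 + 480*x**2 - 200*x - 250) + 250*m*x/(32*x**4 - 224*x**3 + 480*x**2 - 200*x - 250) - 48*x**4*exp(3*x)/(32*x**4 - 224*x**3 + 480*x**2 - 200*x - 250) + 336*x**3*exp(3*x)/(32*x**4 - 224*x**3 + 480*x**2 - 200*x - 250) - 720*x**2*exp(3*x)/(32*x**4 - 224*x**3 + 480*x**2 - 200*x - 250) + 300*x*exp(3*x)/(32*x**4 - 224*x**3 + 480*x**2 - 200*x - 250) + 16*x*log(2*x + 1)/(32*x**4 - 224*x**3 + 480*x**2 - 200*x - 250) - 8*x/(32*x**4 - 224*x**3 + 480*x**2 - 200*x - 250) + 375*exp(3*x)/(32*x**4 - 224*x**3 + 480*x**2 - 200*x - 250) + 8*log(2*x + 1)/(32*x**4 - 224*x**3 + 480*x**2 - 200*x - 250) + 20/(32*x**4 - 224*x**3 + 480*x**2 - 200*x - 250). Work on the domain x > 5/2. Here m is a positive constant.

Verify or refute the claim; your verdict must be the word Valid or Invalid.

d/dx[G] = (-32*m*x**5 + 224*m*x**4 - 480*m*x**3 + 200*m*x**2 + 250*m*x - 48*x**4*exp(3*x) + 336*x**3*exp(3*x) - 720*x**2*exp(3*x) + 300*x*exp(3*x) + 16*x*log(2*x + 1) - 8*x + 375*exp(3*x) + 8*log(2*x + 1) + 20)/(16*x**4 - 112*x**3 + 240*x**2 - 100*x - 125)
d/dx[G] - f(x) = (-32*m*x**5 + 224*m*x**4 - 480*m*x**3 + 200*m*x**2 + 250*m*x - 48*x**4*exp(3*x) + 336*x**3*exp(3*x) - 720*x**2*exp(3*x) + 300*x*exp(3*x) + 16*x*log(2*x + 1) - 8*x + 375*exp(3*x) + 8*log(2*x + 1) + 20)/(32*x**4 - 224*x**3 + 480*x**2 - 200*x - 250) != 0.

Invalid: d/dx[G] - f = (-32*m*x**5 + 224*m*x**4 - 480*m*x**3 + 200*m*x**2 + 250*m*x - 48*x**4*exp(3*x) + 336*x**3*exp(3*x) - 720*x**2*exp(3*x) + 300*x*exp(3*x) + 16*x*log(2*x + 1) - 8*x + 375*exp(3*x) + 8*log(2*x + 1) + 20)/(32*x**4 - 224*x**3 + 480*x**2 - 200*x - 250), which is not 0.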